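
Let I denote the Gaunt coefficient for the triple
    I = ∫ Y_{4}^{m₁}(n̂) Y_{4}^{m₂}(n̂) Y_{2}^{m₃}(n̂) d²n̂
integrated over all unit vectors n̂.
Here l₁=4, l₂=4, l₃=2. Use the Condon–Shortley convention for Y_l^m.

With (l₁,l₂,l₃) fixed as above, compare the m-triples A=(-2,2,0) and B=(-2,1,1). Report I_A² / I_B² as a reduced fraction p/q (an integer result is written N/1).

64/243

Shared (l₁,l₂,l₃)=(4,4,2): N and (l;000)² cancel in I_A²/I_B².
A: Δ = 6!·2!·2!/11! = 1/13860; Racah Σ t=4..6: t=4:+1/192 t=5:−1/120 t=6:+1/2880 = -1/360; ⇒ 3j(4 4 2; -2 2 0)² = 16/3465, sgn -1
B: Δ = 6!·2!·2!/11! = 1/13860; Racah Σ t=4..5: t=4:+1/96 t=5:−1/240 = 1/160; ⇒ 3j(4 4 2; -2 1 1)² = 27/1540, sgn -1
I_A²/I_B² = (16/3465)/(27/1540) = 64/243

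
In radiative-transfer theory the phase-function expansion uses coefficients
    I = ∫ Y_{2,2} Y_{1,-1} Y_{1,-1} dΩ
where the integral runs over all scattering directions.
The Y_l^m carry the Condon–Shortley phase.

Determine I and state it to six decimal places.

Checks pass: Σm=0; 4 even; l₃=1∈[1,3].
(2·2+1)(2·1+1)(2·1+1) = 45
Δ: 2! 2! 0! / 5! → 1/30
sum: t=1:−1/1 = -1/1
3j²(2 1 1; 0 0 0) = Δ·Π!·Σ² = 2/15  (sign +1)
sum: t=0:+1/4 = 1/4
3j²(2 1 1; 2 -1 -1) = Δ·Π!·Σ² = 1/5  (sign +1)
combine: 4πI² = 45·2/15·1/5 = 6/5
take √, sign +1: I = 0.30901936

0.309019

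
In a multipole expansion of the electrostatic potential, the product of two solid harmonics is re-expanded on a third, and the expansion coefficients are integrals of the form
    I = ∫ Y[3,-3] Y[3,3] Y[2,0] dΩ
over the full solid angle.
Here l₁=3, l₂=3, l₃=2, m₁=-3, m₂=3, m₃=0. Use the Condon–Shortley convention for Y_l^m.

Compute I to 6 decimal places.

0.210261

m-sum 0 ✓  L=8 even ✓  0≤2≤6 ✓
Π(2lᵢ+1) = 7×7×5 = 245
triangle coeff Δ(3,3,2) = 1/3780
Σ_t [1,3]: t=1:−1/24 t=2:+1/4 t=3:−1/24 = 1/6
(3j)²=4/105 [(3 3 2; 0 0 0)], sign=+1
Σ_t [4,4]: t=4:+1/96 = 1/96
(3j)²=5/84 [(3 3 2; -3 3 0)], sign=+1
⇒ 4πI² = 5/9
I = (+1)√(5/9/(4π)) = 0.21026104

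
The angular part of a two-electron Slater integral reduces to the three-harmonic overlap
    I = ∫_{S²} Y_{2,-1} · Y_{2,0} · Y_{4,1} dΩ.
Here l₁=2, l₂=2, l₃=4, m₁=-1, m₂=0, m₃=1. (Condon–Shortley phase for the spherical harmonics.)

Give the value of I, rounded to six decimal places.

m-sum 0 ✓  L=8 even ✓  0≤4≤4 ✓
Π(2lᵢ+1) = 5×5×9 = 225
triangle coeff Δ(2,2,4) = 1/630
Σ_t [0,0]: t=0:+1/16 = 1/16
(3j)²=2/35 [(2 2 4; 0 0 0)], sign=+1
Σ_t [0,0]: t=0:+1/24 = 1/24
(3j)²=1/21 [(2 2 4; -1 0 1)], sign=-1
⇒ 4πI² = 30/49
I = (-1)√(30/49/(4π)) = -0.22072812

-0.220728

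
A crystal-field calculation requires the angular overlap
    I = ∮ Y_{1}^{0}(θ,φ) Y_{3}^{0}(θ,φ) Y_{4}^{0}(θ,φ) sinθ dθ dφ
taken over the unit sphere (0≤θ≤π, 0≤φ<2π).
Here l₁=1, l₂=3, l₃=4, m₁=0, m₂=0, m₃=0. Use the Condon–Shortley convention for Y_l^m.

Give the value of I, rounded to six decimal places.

m-sum 0 ✓  L=8 even ✓  2≤4≤4 ✓
Π(2lᵢ+1) = 3×7×9 = 189
triangle coeff Δ(1,3,4) = 1/252
Σ_t [0,0]: t=0:+1/36 = 1/36
(3j)²=4/63 [(1 3 4; 0 0 0)], sign=+1
(m-triple is (0,0,0) — same symbol as above.)
⇒ 4πI² = 16/21
I = (+1)√(16/21/(4π)) = 0.24623252

0.246233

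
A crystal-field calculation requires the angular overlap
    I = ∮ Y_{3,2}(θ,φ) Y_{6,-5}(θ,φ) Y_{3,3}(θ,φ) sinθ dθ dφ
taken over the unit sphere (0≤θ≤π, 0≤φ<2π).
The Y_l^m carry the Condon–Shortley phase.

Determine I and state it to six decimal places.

Rules hold: Σm=0, L=12 even, 3≤3≤9.
N = 7·13·7 = 637
Δ = 6!·0!·6!/13! = 1/12012
Racah Σ t=3..3: t=3:−1/1296 = -1/1296
⇒ 3j(3 6 3; 0 0 0)² = 100/3003, sgn +1
Racah Σ t=1..1: t=1:−1/86400 = -1/86400
⇒ 3j(3 6 3; 2 -5 3)² = 1/26, sgn -1
4πI² = N·(3j₀)²·(3jₘ)² = 350/429
I = -1·√(0.815851/4π) = -0.25480060

-0.254801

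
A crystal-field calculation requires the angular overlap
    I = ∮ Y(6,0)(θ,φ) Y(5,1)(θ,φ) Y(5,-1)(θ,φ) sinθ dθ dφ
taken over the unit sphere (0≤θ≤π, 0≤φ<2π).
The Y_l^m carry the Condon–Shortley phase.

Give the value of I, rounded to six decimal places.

Rules hold: Σm=0, L=16 even, 1≤5≤11.
N = 13·11·11 = 1573
Δ = 6!·6!·4!/17! = 1/28588560
Racah Σ t=1..5: t=1:−1/345600 t=2:+1/13824 t=3:−1/5184 t=4:+1/13824 t=5:−1/345600 = -7/129600
⇒ 3j(6 5 5; 0 0 0)² = 80/7293, sgn +1
Racah Σ t=2..6: t=2:+1/55296 t=3:−1/7776 t=4:+1/9216 t=5:−1/86400 t=6:+1/12441600 = -7/518400
⇒ 3j(6 5 5; 0 1 -1)² = 12/12155, sgn -1
4πI² = N·(3j₀)²·(3jₘ)² = 64/3757
I = -1·√(0.0170349/4π) = -0.03681836

-0.036818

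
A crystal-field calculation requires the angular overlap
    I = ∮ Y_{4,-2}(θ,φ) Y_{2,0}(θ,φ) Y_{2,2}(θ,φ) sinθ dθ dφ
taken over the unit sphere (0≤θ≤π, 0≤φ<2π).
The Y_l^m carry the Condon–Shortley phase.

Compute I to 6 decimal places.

0.156078

m-sum 0 ✓  L=8 even ✓  2≤2≤6 ✓
Π(2lᵢ+1) = 9×5×5 = 225
triangle coeff Δ(4,2,2) = 1/630
Σ_t [2,2]: t=2:+1/16 = 1/16
(3j)²=2/35 [(4 2 2; 0 0 0)], sign=+1
Σ_t [2,2]: t=2:+1/96 = 1/96
(3j)²=1/42 [(4 2 2; -2 0 2)], sign=+1
⇒ 4πI² = 15/49
I = (+1)√(15/49/(4π)) = 0.15607835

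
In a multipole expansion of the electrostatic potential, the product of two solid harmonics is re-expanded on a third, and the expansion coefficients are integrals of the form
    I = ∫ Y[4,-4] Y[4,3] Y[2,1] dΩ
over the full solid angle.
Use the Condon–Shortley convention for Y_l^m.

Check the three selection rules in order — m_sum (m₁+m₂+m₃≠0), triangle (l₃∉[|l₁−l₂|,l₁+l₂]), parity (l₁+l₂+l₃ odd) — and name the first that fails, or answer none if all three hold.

Σmᵢ = 0  ✓
l₃∈[|l₁−l₂|,l₁+l₂]=[0,8], have l₃=2  ✓
Σlᵢ = 10 ⇒ even  ✓

none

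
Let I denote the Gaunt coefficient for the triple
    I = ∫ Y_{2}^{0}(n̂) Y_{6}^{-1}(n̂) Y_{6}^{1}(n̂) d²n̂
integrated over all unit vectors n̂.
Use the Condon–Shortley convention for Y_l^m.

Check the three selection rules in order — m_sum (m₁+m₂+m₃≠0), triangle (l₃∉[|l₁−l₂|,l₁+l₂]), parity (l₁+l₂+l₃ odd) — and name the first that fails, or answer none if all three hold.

Σmᵢ = 0  ✓
l₃∈[|l₁−l₂|,l₁+l₂]=[4,8], have l₃=6  ✓
Σlᵢ = 14 ⇒ even  ✓

none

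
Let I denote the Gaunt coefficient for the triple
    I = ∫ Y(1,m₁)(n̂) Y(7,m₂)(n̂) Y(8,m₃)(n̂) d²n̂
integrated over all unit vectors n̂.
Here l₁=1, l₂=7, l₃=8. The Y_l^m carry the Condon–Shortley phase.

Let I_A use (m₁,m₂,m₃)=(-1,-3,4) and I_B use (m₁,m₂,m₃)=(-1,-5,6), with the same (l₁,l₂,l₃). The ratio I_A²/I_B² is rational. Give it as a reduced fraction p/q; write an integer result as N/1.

66/91

Same 1,7,8: normalisation and zero-m 3j drop out of the ratio.
A: Δ: 0! 2! 14! / 17! → 1/2040; sum: t=0:+1/174182400 = 1/174182400; 3j²(1 7 8; -1 -3 4) = Δ·Π!·Σ² = 11/340  (sign +1)
B: Δ: 0! 2! 14! / 17! → 1/2040; sum: t=0:+1/1916006400 = 1/1916006400; 3j²(1 7 8; -1 -5 6) = Δ·Π!·Σ² = 91/2040  (sign +1)
I_A²/I_B² = (11/340)/(91/2040) = 66/91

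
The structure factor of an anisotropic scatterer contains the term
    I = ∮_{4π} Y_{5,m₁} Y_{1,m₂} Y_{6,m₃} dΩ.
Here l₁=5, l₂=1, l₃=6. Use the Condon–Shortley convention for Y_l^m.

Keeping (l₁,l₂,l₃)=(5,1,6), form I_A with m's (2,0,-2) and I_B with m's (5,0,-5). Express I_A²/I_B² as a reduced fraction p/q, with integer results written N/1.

32/11

Same 5,1,6: normalisation and zero-m 3j drop out of the ratio.
A: Δ: 0! 10! 2! / 13! → 1/858; sum: t=0:+1/30240 = 1/30240; 3j²(5 1 6; 2 0 -2) = Δ·Π!·Σ² = 16/429  (sign +1)
B: Δ: 0! 10! 2! / 13! → 1/858; sum: t=0:+1/3628800 = 1/3628800; 3j²(5 1 6; 5 0 -5) = Δ·Π!·Σ² = 1/78  (sign -1)
I_A²/I_B² = (16/429)/(1/78) = 32/11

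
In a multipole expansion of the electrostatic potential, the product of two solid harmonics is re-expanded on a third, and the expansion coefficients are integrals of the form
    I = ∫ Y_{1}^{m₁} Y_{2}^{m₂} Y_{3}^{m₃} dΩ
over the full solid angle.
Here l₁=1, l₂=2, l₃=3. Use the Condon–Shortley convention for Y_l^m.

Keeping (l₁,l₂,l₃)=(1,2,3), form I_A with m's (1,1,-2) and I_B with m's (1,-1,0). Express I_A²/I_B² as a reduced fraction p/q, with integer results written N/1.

10/3

Shared (l₁,l₂,l₃)=(1,2,3): N and (l;000)² cancel in I_A²/I_B².
A: Δ = 0!·2!·4!/7! = 1/105; Racah Σ t=0..0: t=0:+1/12 = 1/12; ⇒ 3j(1 2 3; 1 1 -2)² = 2/21, sgn -1
B: Δ = 0!·2!·4!/7! = 1/105; Racah Σ t=0..0: t=0:+1/12 = 1/12; ⇒ 3j(1 2 3; 1 -1 0)² = 1/35, sgn -1
I_A²/I_B² = (2/21)/(1/35) = 10/3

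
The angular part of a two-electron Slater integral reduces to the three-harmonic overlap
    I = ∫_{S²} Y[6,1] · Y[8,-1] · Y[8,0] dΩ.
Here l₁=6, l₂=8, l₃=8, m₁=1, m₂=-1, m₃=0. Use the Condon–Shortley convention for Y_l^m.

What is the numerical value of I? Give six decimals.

Checks pass: Σm=0; 22 even; l₃=8∈[2,14].
(2·6+1)(2·8+1)(2·8+1) = 3757
Δ: 6! 6! 10! / 23! → 1/13742520792
sum: t=0:+1/41803776000 t=1:−1/435456000 t=2:+1/39813120 t=3:−1/18662400 t=4:+1/39813120 t=5:−1/435456000 t=6:+1/41803776000 = -11/1393459200
3j²(6 8 8; 0 0 0) = Δ·Π!·Σ² = 600/96577  (sign -1)
sum: t=0:+1/2612736000 t=1:−1/99532800 t=2:+1/24883200 t=3:−1/29859840 t=4:+1/174182400 t=5:−1/6967296000 = 11/4180377600
3j²(6 8 8; 1 -1 0) = Δ·Π!·Σ² = 175/193154  (sign +1)
combine: 4πI² = 3757·600/96577·175/193154 = 52500/2482597
take √, sign -1: I = -0.04102245

-0.041022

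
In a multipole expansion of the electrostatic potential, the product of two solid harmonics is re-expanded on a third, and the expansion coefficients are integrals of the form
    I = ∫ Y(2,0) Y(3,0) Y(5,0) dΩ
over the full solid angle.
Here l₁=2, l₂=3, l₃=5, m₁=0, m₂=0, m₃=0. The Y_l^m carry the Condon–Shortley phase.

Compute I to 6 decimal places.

0.239615

m-sum 0 ✓  L=10 even ✓  1≤5≤5 ✓
Π(2lᵢ+1) = 5×7×11 = 385
triangle coeff Δ(2,3,5) = 1/2310
Σ_t [0,0]: t=0:+1/144 = 1/144
(3j)²=10/231 [(2 3 5; 0 0 0)], sign=-1
(m-triple is (0,0,0) — same symbol as above.)
⇒ 4πI² = 500/693
I = (+1)√(500/693/(4π)) = 0.23961470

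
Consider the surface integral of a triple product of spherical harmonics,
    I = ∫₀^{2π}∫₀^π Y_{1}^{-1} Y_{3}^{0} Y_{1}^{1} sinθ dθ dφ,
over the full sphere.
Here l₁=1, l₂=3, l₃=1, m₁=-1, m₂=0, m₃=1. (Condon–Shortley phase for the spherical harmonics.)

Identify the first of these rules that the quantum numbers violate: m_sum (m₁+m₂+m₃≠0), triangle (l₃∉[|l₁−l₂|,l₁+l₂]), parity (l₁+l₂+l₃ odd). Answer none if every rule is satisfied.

azimuthal sum: -1 + 0 + 1 = 0  ✓
2 ≤ 1 ≤ 4 (triangle on l)  ✗
L = 1 + 3 + 1 = 5 (odd)

triangle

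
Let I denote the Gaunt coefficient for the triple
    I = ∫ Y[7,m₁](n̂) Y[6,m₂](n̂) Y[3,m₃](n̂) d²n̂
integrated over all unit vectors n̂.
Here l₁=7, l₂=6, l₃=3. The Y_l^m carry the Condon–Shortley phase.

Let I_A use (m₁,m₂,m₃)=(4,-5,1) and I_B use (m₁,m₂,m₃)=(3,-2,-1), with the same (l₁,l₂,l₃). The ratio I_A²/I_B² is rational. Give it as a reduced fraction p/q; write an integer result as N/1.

l's match ⇒ only the (l;m) 3-j factors differ between A and B.
A: triangle coeff Δ(7,6,3) = 1/2042040; Σ_t [0,1]: t=0:+1/21772800 t=1:−1/2903040 = -13/43545600; (3j)²=143/7140 [(7 6 3; 4 -5 1)], sign=-1
B: triangle coeff Δ(7,6,3) = 1/2042040; Σ_t [2,4]: t=2:+1/645120 t=3:−1/181440 t=4:+1/829440 = -1/362880; (3j)²=256/17017 [(7 6 3; 3 -2 -1)], sign=-1
I_A²/I_B² = (143/7140)/(256/17017) = 20449/15360

20449/15360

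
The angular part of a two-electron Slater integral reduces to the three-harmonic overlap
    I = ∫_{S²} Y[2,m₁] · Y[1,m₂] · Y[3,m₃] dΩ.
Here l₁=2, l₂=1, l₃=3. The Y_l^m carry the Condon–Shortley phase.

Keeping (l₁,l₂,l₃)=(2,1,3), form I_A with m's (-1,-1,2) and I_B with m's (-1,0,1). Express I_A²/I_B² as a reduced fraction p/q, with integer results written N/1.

l's match ⇒ only the (l;m) 3-j factors differ between A and B.
A: triangle coeff Δ(2,1,3) = 1/105; Σ_t [0,0]: t=0:+1/12 = 1/12; (3j)²=2/21 [(2 1 3; -1 -1 2)], sign=-1
B: triangle coeff Δ(2,1,3) = 1/105; Σ_t [0,0]: t=0:+1/6 = 1/6; (3j)²=8/105 [(2 1 3; -1 0 1)], sign=+1
I_A²/I_B² = (2/21)/(8/105) = 5/4

5/4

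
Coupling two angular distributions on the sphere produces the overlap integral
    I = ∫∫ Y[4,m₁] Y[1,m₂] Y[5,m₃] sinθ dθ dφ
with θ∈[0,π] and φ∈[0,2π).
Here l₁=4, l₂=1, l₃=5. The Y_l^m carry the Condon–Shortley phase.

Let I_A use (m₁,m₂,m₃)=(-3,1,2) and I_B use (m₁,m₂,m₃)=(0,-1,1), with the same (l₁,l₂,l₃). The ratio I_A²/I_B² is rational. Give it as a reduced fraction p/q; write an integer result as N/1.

l's match ⇒ only the (l;m) 3-j factors differ between A and B.
A: triangle coeff Δ(4,1,5) = 1/495; Σ_t [0,0]: t=0:+1/10080 = 1/10080; (3j)²=1/165 [(4 1 5; -3 1 2)], sign=-1
B: triangle coeff Δ(4,1,5) = 1/495; Σ_t [0,0]: t=0:+1/1152 = 1/1152; (3j)²=1/33 [(4 1 5; 0 -1 1)], sign=+1
I_A²/I_B² = (1/165)/(1/33) = 1/5

1/5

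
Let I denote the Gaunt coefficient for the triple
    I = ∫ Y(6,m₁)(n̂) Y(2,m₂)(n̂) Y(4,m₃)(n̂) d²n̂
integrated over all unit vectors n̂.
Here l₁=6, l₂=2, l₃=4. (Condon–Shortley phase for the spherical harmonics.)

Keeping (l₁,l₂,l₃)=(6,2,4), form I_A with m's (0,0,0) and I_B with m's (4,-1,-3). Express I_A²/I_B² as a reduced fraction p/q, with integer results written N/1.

Same 6,2,4: normalisation and zero-m 3j drop out of the ratio.
A: Δ: 4! 8! 0! / 13! → 1/6435; sum: t=2:+1/2304 = 1/2304; 3j²(6 2 4; 0 0 0) = Δ·Π!·Σ² = 5/143  (sign +1)
B: Δ: 4! 8! 0! / 13! → 1/6435; sum: t=1:−1/30240 = -1/30240; 3j²(6 2 4; 4 -1 -3) = Δ·Π!·Σ² = 16/429  (sign +1)
I_A²/I_B² = (5/143)/(16/429) = 15/16

15/16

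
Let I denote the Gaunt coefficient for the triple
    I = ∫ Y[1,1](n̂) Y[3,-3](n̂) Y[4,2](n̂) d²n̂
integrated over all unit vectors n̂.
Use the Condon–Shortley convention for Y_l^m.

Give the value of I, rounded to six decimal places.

0.061558

Rules hold: Σm=0, L=8 even, 2≤4≤4.
N = 3·7·9 = 189
Δ = 0!·2!·6!/9! = 1/252
Racah Σ t=0..0: t=0:+1/36 = 1/36
⇒ 3j(1 3 4; 0 0 0)² = 4/63, sgn +1
Racah Σ t=0..0: t=0:+1/1440 = 1/1440
⇒ 3j(1 3 4; 1 -3 2)² = 1/252, sgn +1
4πI² = N·(3j₀)²·(3jₘ)² = 1/21
I = +1·√(0.047619/4π) = 0.06155813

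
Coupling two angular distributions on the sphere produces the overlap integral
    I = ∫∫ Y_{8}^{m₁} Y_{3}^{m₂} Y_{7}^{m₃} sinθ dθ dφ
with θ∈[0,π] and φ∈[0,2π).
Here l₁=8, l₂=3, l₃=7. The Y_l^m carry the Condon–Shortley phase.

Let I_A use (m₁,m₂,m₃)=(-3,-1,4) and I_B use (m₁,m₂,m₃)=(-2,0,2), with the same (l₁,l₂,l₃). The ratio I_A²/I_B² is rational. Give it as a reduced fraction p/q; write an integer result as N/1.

4489/1849

Shared (l₁,l₂,l₃)=(8,3,7): N and (l;000)² cancel in I_A²/I_B².
A: Δ = 4!·12!·2!/19! = 1/5290740; Racah Σ t=0..2: t=0:+1/1916006400 t=1:−1/43545600 t=2:+1/17418240 = 67/1916006400; ⇒ 3j(8 3 7; -3 -1 4)² = 4489/352716, sgn -1
B: Δ = 4!·12!·2!/19! = 1/5290740; Racah Σ t=1..3: t=1:−1/26127360 t=2:+1/3870720 t=3:−1/7257600 = 43/522547200; ⇒ 3j(8 3 7; -2 0 2)² = 1849/352716, sgn -1
I_A²/I_B² = (4489/352716)/(1849/352716) = 4489/1849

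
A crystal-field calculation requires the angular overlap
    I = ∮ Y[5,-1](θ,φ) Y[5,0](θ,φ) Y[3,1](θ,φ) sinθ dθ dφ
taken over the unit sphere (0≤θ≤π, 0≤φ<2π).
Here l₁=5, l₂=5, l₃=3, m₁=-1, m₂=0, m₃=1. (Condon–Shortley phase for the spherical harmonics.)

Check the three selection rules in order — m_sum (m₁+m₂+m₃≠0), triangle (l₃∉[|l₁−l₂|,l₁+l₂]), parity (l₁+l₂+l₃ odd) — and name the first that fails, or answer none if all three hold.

parity

azimuthal sum: -1 + 0 + 1 = 0  ✓
0 ≤ 3 ≤ 10 (triangle on l)  ✓
L = 5 + 5 + 3 = 13 (odd)  ✗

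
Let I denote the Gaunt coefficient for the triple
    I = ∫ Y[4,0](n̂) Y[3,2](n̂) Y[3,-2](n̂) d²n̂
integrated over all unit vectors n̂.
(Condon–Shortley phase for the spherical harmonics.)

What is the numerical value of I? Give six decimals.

m-sum 0 ✓  L=10 even ✓  1≤3≤7 ✓
Π(2lᵢ+1) = 9×7×7 = 441
triangle coeff Δ(4,3,3) = 1/34650
Σ_t [1,3]: t=1:−1/72 t=2:+1/16 t=3:−1/72 = 5/144
(3j)²=2/77 [(4 3 3; 0 0 0)], sign=-1
Σ_t [3,4]: t=3:−1/72 t=4:+1/576 = -7/576
(3j)²=7/198 [(4 3 3; 0 2 -2)], sign=+1
⇒ 4πI² = 49/121
I = (-1)√(49/121/(4π)) = -0.17951487

-0.179515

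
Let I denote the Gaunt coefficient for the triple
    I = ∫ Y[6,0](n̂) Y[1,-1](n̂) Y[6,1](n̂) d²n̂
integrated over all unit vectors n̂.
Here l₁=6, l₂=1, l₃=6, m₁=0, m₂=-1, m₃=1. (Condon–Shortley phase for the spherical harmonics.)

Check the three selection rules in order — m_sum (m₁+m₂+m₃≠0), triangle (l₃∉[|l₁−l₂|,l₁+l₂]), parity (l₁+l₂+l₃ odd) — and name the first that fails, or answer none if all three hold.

azimuthal sum: 0 − 1 + 1 = 0  ✓
5 ≤ 6 ≤ 7 (triangle on l)  ✓
L = 6 + 1 + 6 = 13 (odd)  ✗

parity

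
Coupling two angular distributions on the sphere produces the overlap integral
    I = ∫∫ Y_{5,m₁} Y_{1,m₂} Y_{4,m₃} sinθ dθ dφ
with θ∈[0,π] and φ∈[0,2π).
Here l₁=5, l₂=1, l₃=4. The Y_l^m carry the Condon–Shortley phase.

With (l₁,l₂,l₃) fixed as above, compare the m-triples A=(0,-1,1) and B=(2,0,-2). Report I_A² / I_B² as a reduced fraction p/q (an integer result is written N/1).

Same 5,1,4: normalisation and zero-m 3j drop out of the ratio.
A: Δ: 2! 8! 0! / 11! → 1/495; sum: t=0:+1/1440 = 1/1440; 3j²(5 1 4; 0 -1 1) = Δ·Π!·Σ² = 2/99  (sign -1)
B: Δ: 2! 8! 0! / 11! → 1/495; sum: t=1:−1/1440 = -1/1440; 3j²(5 1 4; 2 0 -2) = Δ·Π!·Σ² = 7/165  (sign -1)
I_A²/I_B² = (2/99)/(7/165) = 10/21

10/21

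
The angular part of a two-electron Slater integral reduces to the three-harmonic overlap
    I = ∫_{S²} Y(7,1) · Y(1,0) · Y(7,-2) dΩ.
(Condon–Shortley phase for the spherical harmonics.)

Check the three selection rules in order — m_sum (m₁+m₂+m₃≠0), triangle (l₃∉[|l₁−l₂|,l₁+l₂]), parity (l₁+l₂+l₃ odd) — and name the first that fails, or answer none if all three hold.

m_sum

azimuthal sum: 1 + 0 − 2 = -1  ✗
6 ≤ 7 ≤ 8 (triangle on l)
L = 7 + 1 + 7 = 15 (odd)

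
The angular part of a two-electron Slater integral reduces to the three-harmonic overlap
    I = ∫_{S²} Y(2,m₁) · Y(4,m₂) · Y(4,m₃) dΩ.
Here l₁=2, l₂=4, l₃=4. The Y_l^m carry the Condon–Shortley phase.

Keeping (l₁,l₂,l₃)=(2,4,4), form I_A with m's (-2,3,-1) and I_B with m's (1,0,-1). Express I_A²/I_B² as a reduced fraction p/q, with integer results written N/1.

Same 2,4,4: normalisation and zero-m 3j drop out of the ratio.
A: Δ: 2! 2! 6! / 11! → 1/13860; sum: t=2:+1/480 = 1/480; 3j²(2 4 4; -2 3 -1) = Δ·Π!·Σ² = 3/110  (sign -1)
B: Δ: 2! 2! 6! / 11! → 1/13860; sum: t=0:+1/96 t=1:−1/72 = -1/288; 3j²(2 4 4; 1 0 -1) = Δ·Π!·Σ² = 1/462  (sign +1)
I_A²/I_B² = (3/110)/(1/462) = 63/5

63/5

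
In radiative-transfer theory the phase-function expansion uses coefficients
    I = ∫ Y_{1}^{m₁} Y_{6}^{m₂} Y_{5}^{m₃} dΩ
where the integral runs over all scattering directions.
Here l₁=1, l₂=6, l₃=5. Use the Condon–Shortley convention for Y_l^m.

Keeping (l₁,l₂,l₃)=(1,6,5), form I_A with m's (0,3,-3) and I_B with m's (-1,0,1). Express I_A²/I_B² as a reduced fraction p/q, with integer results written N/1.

Shared (l₁,l₂,l₃)=(1,6,5): N and (l;000)² cancel in I_A²/I_B².
A: Δ = 2!·0!·10!/13! = 1/858; Racah Σ t=1..1: t=1:−1/80640 = -1/80640; ⇒ 3j(1 6 5; 0 3 -3)² = 9/286, sgn -1
B: Δ = 2!·0!·10!/13! = 1/858; Racah Σ t=2..2: t=2:+1/34560 = 1/34560; ⇒ 3j(1 6 5; -1 0 1)² = 5/286, sgn +1
I_A²/I_B² = (9/286)/(5/286) = 9/5

9/5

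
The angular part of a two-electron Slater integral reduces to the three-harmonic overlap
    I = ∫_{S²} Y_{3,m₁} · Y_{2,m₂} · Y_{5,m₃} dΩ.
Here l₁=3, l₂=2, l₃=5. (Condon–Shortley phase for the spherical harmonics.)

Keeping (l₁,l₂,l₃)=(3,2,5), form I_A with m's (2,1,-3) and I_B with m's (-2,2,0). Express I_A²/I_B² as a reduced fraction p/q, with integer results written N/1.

112/5

l's match ⇒ only the (l;m) 3-j factors differ between A and B.
A: triangle coeff Δ(3,2,5) = 1/2310; Σ_t [0,0]: t=0:+1/720 = 1/720; (3j)²=8/165 [(3 2 5; 2 1 -3)], sign=+1
B: triangle coeff Δ(3,2,5) = 1/2310; Σ_t [0,0]: t=0:+1/2880 = 1/2880; (3j)²=1/462 [(3 2 5; -2 2 0)], sign=-1
I_A²/I_B² = (8/165)/(1/462) = 112/5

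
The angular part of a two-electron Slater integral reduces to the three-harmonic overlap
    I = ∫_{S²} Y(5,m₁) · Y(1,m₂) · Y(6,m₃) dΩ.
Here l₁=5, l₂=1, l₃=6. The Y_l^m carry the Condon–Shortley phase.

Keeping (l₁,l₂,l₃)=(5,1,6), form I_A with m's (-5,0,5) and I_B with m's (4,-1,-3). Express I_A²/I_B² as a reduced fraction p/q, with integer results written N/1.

11/3

l's match ⇒ only the (l;m) 3-j factors differ between A and B.
A: triangle coeff Δ(5,1,6) = 1/858; Σ_t [0,0]: t=0:+1/3628800 = 1/3628800; (3j)²=1/78 [(5 1 6; -5 0 5)], sign=-1
B: triangle coeff Δ(5,1,6) = 1/858; Σ_t [0,0]: t=0:+1/725760 = 1/725760; (3j)²=1/286 [(5 1 6; 4 -1 -3)], sign=-1
I_A²/I_B² = (1/78)/(1/286) = 11/3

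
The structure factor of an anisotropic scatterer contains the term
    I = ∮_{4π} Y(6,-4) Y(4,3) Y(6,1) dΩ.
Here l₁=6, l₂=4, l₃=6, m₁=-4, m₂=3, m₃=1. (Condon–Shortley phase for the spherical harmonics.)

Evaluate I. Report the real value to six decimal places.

-0.154578

Rules hold: Σm=0, L=16 even, 2≤6≤10.
N = 13·9·13 = 1521
Δ = 4!·8!·4!/17! = 1/15315300
Racah Σ t=0..4: t=0:+1/829440 t=1:−1/25920 t=2:+1/9216 t=3:−1/25920 t=4:+1/829440 = 7/207360
⇒ 3j(6 4 6; 0 0 0)² = 28/2431, sgn +1
Racah Σ t=3..4: t=3:−1/725760 t=4:+1/207360 = 1/290304
⇒ 3j(6 4 6; -4 3 1)² = 125/7293, sgn -1
4πI² = N·(3j₀)²·(3jₘ)² = 10500/34969
I = -1·√(0.300266/4π) = -0.15457815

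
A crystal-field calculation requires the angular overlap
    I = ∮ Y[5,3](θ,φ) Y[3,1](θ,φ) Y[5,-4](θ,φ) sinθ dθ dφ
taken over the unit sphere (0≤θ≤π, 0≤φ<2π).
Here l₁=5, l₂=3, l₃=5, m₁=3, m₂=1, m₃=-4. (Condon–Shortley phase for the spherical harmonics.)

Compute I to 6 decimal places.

l₁+l₂+l₃=13 is odd: 3j(l;000)=0 ⇒ I=0

0.000000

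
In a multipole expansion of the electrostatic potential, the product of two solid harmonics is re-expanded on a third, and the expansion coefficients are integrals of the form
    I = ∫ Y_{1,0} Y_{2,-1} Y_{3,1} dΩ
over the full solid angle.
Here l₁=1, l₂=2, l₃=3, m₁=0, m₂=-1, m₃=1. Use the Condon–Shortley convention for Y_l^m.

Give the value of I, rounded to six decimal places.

Checks pass: Σm=0; 6 even; l₃=3∈[1,3].
(2·1+1)(2·2+1)(2·3+1) = 105
Δ: 0! 2! 4! / 7! → 1/105
sum: t=0:+1/4 = 1/4
3j²(1 2 3; 0 0 0) = Δ·Π!·Σ² = 3/35  (sign -1)
sum: t=0:+1/6 = 1/6
3j²(1 2 3; 0 -1 1) = Δ·Π!·Σ² = 8/105  (sign +1)
combine: 4πI² = 105·3/35·8/105 = 24/35
take √, sign -1: I = -0.23359668

-0.233597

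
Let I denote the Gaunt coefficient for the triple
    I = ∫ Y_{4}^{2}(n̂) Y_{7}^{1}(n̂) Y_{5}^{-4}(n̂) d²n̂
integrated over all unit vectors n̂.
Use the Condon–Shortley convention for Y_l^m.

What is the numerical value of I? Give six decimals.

m-sum = 2 + 1 − 4 = -1 ≠ 0 ⇒ I = 0

0.000000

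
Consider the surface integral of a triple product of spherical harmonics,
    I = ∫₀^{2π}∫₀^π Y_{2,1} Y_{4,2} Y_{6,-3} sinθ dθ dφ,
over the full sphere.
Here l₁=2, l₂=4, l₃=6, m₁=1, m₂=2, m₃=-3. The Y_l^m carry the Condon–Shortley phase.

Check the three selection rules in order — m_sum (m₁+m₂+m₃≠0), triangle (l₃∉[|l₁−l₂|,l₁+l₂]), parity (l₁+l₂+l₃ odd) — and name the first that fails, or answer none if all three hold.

none

azimuthal sum: 1 + 2 − 3 = 0  ✓
2 ≤ 6 ≤ 6 (triangle on l)  ✓
L = 2 + 4 + 6 = 12 (even)  ✓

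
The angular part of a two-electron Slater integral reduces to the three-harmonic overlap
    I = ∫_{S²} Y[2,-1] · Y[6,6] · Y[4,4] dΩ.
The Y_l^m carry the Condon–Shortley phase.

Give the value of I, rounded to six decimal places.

0.000000

-1 + 6 + 4 = 9 ≠ 0: azimuthal integral kills it; I = 0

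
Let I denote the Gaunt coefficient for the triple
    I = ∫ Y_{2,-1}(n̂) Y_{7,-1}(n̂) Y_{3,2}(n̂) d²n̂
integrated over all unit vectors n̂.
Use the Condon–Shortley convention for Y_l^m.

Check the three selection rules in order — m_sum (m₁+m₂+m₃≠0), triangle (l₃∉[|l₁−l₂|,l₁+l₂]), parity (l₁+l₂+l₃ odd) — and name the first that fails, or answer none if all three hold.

triangle

m₁+m₂+m₃ = -1 − 1 + 2 = 0  ✓
triangle: |2−7|=5 ≤ l₃=3 ≤ 2+7=9  ✗
parity: l₁+l₂+l₃ = 12 is even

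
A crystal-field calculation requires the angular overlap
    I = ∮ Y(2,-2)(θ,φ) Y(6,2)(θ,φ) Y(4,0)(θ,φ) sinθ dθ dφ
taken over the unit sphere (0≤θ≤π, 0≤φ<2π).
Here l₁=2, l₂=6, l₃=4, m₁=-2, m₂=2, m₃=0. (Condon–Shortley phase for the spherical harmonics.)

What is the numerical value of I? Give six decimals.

0.133065

m-sum 0 ✓  L=12 even ✓  4≤4≤8 ✓
Π(2lᵢ+1) = 5×13×9 = 585
triangle coeff Δ(2,6,4) = 1/6435
Σ_t [2,2]: t=2:+1/2304 = 1/2304
(3j)²=5/143 [(2 6 4; 0 0 0)], sign=+1
Σ_t [4,4]: t=4:+1/13824 = 1/13824
(3j)²=14/1287 [(2 6 4; -2 2 0)], sign=+1
⇒ 4πI² = 350/1573
I = (+1)√(350/1573/(4π)) = 0.13306527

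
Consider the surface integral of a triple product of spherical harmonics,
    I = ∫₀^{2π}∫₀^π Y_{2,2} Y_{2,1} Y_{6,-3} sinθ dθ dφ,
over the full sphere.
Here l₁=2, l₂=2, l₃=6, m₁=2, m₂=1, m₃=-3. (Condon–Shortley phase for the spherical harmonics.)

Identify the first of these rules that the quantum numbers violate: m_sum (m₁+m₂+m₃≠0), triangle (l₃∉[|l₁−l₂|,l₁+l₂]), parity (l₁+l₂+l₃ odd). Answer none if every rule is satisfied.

m₁+m₂+m₃ = 2 + 1 − 3 = 0  ✓
triangle: |2−2|=0 ≤ l₃=6 ≤ 2+2=4  ✗
parity: l₁+l₂+l₃ = 10 is even

triangle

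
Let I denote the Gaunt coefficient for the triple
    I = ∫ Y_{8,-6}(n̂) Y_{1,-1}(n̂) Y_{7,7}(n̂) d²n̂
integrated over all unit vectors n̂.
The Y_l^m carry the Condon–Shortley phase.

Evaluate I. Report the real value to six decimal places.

m-sum 0 ✓  L=16 even ✓  7≤7≤9 ✓
Π(2lᵢ+1) = 17×3×15 = 765
triangle coeff Δ(8,1,7) = 1/2040
Σ_t [1,1]: t=1:−1/25401600 = -1/25401600
(3j)²=8/255 [(8 1 7; 0 0 0)], sign=+1
Σ_t [0,0]: t=0:+1/174356582400 = 1/174356582400
(3j)²=1/2040 [(8 1 7; -6 -1 7)], sign=+1
⇒ 4πI² = 1/85
I = (+1)√(1/85/(4π)) = 0.03059748

0.030597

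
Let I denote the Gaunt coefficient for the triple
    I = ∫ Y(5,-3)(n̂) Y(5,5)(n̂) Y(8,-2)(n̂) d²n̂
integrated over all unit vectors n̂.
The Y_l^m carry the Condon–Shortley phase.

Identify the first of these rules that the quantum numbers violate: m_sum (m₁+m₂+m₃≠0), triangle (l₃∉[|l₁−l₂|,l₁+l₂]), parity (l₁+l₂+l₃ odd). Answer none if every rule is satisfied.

none

m₁+m₂+m₃ = -3 + 5 − 2 = 0  ✓
triangle: |5−5|=0 ≤ l₃=8 ≤ 5+5=10  ✓
parity: l₁+l₂+l₃ = 18 is even  ✓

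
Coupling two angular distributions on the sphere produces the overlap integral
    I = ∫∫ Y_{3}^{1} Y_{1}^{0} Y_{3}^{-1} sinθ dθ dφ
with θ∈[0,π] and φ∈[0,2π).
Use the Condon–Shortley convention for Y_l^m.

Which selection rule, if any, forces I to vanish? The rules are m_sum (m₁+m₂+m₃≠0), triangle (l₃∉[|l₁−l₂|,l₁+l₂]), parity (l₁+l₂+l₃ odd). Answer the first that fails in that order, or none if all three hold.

azimuthal sum: 1 + 0 − 1 = 0  ✓
2 ≤ 3 ≤ 4 (triangle on l)  ✓
L = 3 + 1 + 3 = 7 (odd)  ✗

parity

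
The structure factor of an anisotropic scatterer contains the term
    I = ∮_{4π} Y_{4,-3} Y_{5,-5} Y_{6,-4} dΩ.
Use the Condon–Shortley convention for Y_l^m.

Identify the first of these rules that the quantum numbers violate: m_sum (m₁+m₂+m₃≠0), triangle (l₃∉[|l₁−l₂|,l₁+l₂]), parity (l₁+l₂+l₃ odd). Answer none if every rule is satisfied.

m_sum

Σmᵢ = -12  ✗
l₃∈[|l₁−l₂|,l₁+l₂]=[1,9], have l₃=6
Σlᵢ = 15 ⇒ odd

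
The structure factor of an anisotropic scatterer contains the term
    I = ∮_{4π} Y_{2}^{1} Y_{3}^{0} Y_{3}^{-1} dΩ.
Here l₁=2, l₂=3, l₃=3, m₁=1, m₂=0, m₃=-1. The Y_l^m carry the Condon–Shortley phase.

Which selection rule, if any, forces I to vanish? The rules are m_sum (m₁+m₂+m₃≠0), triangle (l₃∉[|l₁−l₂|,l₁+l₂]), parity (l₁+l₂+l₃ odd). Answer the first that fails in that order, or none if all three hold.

none

azimuthal sum: 1 + 0 − 1 = 0  ✓
1 ≤ 3 ≤ 5 (triangle on l)  ✓
L = 2 + 3 + 3 = 8 (even)  ✓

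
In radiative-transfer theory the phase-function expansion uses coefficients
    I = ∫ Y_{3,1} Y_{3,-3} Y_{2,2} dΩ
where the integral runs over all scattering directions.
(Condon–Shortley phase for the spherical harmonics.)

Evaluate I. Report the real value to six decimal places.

Checks pass: Σm=0; 8 even; l₃=2∈[0,6].
(2·3+1)(2·3+1)(2·2+1) = 245
Δ: 4! 2! 2! / 9! → 1/3780
sum: t=1:−1/24 t=2:+1/4 t=3:−1/24 = 1/6
3j²(3 3 2; 0 0 0) = Δ·Π!·Σ² = 4/105  (sign +1)
sum: t=0:+1/96 = 1/96
3j²(3 3 2; 1 -3 2) = Δ·Π!·Σ² = 1/42  (sign +1)
combine: 4πI² = 245·4/105·1/42 = 2/9
take √, sign +1: I = 0.13298076

0.132981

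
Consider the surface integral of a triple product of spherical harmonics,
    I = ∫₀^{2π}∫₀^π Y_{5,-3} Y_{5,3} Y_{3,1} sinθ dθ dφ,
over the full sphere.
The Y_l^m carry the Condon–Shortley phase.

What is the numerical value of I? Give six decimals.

m-sum = -3 + 3 + 1 = 1 ≠ 0 ⇒ I = 0

0.000000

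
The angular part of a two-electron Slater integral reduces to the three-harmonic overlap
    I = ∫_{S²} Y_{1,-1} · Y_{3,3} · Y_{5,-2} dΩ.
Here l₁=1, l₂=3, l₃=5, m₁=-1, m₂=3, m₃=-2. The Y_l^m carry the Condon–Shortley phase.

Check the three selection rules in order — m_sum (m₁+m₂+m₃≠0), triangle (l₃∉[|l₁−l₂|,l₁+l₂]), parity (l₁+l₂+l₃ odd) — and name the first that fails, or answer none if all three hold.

azimuthal sum: -1 + 3 − 2 = 0  ✓
2 ≤ 5 ≤ 4 (triangle on l)  ✗
L = 1 + 3 + 5 = 9 (odd)

triangle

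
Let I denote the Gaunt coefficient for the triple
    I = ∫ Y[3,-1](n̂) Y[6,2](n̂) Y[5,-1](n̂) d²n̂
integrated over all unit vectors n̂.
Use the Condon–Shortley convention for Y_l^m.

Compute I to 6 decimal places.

0.134828

m-sum 0 ✓  L=14 even ✓  3≤5≤9 ✓
Π(2lᵢ+1) = 7×13×11 = 1001
triangle coeff Δ(3,6,5) = 1/675675
Σ_t [1,3]: t=1:−1/8640 t=2:+1/2304 t=3:−1/8640 = 7/34560
(3j)²=7/429 [(3 6 5; 0 0 0)], sign=-1
Σ_t [2,4]: t=2:+1/11520 t=3:−1/4320 t=4:+1/27648 = -1/9216
(3j)²=2/143 [(3 6 5; -1 2 -1)], sign=-1
⇒ 4πI² = 98/429
I = (+1)√(98/429/(4π)) = 0.13482780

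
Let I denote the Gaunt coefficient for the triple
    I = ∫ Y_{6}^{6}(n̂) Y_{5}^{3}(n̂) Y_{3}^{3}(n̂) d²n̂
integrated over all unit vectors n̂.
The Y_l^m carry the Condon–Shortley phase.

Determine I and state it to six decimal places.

6 + 3 + 3 = 12 ≠ 0: azimuthal integral kills it; I = 0

0.000000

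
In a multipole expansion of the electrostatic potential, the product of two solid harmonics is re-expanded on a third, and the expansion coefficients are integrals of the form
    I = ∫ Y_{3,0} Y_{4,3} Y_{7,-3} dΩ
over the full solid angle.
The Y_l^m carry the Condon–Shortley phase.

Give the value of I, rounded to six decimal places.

Rules hold: Σm=0, L=14 even, 1≤7≤7.
N = 7·9·15 = 945
Δ = 0!·6!·8!/15! = 1/45045
Racah Σ t=0..0: t=0:+1/20736 = 1/20736
⇒ 3j(3 4 7; 0 0 0)² = 35/1287, sgn -1
Racah Σ t=0..0: t=0:+1/181440 = 1/181440
⇒ 3j(3 4 7; 0 3 -3)² = 32/3003, sgn +1
4πI² = N·(3j₀)²·(3jₘ)² = 5600/20449
I = -1·√(0.273852/4π) = -0.14762267

-0.147623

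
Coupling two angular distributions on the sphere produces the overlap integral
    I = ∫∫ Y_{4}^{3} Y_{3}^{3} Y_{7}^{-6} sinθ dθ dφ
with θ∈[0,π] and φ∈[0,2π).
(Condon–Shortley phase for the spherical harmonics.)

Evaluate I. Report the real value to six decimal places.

Checks pass: Σm=0; 14 even; l₃=7∈[1,7].
(2·4+1)(2·3+1)(2·7+1) = 945
Δ: 0! 8! 6! / 15! → 1/45045
sum: t=0:+1/20736 = 1/20736
3j²(4 3 7; 0 0 0) = Δ·Π!·Σ² = 35/1287  (sign -1)
sum: t=0:+1/3628800 = 1/3628800
3j²(4 3 7; 3 3 -6) = Δ·Π!·Σ² = 4/105  (sign -1)
combine: 4πI² = 945·35/1287·4/105 = 140/143
take √, sign +1: I = 0.27912007

0.279120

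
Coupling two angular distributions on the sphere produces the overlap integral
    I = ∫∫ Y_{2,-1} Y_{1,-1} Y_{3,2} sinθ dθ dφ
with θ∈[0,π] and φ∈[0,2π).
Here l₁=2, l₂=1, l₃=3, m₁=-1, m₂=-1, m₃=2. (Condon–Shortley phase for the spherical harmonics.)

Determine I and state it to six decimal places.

Rules hold: Σm=0, L=6 even, 1≤3≤3.
N = 5·3·7 = 105
Δ = 0!·4!·2!/7! = 1/105
Racah Σ t=0..0: t=0:+1/4 = 1/4
⇒ 3j(2 1 3; 0 0 0)² = 3/35, sgn -1
Racah Σ t=0..0: t=0:+1/12 = 1/12
⇒ 3j(2 1 3; -1 -1 2)² = 2/21, sgn -1
4πI² = N·(3j₀)²·(3jₘ)² = 6/7
I = +1·√(0.857143/4π) = 0.26116903

0.261169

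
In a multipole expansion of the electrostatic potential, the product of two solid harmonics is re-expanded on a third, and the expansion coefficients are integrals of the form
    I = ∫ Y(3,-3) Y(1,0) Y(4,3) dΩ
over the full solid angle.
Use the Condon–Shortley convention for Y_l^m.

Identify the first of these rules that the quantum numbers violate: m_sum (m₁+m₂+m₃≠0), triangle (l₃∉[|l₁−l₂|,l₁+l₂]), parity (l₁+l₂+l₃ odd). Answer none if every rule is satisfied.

azimuthal sum: -3 + 0 + 3 = 0  ✓
2 ≤ 4 ≤ 4 (triangle on l)  ✓
L = 3 + 1 + 4 = 8 (even)  ✓

none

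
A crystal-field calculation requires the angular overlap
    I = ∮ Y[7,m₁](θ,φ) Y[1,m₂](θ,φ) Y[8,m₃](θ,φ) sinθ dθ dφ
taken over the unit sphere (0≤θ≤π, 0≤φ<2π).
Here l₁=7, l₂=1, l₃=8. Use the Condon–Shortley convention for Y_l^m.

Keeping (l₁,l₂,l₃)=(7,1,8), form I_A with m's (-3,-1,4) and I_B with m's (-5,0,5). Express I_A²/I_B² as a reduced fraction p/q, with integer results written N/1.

22/13

l's match ⇒ only the (l;m) 3-j factors differ between A and B.
A: triangle coeff Δ(7,1,8) = 1/2040; Σ_t [0,0]: t=0:+1/174182400 = 1/174182400; (3j)²=11/340 [(7 1 8; -3 -1 4)], sign=+1
B: triangle coeff Δ(7,1,8) = 1/2040; Σ_t [0,0]: t=0:+1/958003200 = 1/958003200; (3j)²=13/680 [(7 1 8; -5 0 5)], sign=-1
I_A²/I_B² = (11/340)/(13/680) = 22/13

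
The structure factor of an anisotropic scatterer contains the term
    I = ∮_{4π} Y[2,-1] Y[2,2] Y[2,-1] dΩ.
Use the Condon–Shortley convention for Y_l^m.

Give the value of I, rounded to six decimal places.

Rules hold: Σm=0, L=6 even, 0≤2≤4.
N = 5·5·5 = 125
Δ = 2!·2!·2!/7! = 1/630
Racah Σ t=0..2: t=0:+1/8 t=1:−1/1 t=2:+1/8 = -3/4
⇒ 3j(2 2 2; 0 0 0)² = 2/35, sgn -1
Racah Σ t=2..2: t=2:+1/4 = 1/4
⇒ 3j(2 2 2; -1 2 -1)² = 3/35, sgn -1
4πI² = N·(3j₀)²·(3jₘ)² = 30/49
I = +1·√(0.612245/4π) = 0.22072812

0.220728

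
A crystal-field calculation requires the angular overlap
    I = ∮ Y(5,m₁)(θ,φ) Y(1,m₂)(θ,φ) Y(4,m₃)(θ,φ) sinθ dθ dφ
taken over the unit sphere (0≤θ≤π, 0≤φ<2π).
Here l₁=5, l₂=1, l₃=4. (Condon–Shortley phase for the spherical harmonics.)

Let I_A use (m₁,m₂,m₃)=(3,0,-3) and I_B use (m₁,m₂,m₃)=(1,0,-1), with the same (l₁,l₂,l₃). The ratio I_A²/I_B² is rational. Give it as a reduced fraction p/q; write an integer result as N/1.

2/3

Shared (l₁,l₂,l₃)=(5,1,4): N and (l;000)² cancel in I_A²/I_B².
A: Δ = 2!·8!·0!/11! = 1/495; Racah Σ t=1..1: t=1:−1/5040 = -1/5040; ⇒ 3j(5 1 4; 3 0 -3)² = 16/495, sgn +1
B: Δ = 2!·8!·0!/11! = 1/495; Racah Σ t=1..1: t=1:−1/720 = -1/720; ⇒ 3j(5 1 4; 1 0 -1)² = 8/165, sgn +1
I_A²/I_B² = (16/495)/(8/165) = 2/3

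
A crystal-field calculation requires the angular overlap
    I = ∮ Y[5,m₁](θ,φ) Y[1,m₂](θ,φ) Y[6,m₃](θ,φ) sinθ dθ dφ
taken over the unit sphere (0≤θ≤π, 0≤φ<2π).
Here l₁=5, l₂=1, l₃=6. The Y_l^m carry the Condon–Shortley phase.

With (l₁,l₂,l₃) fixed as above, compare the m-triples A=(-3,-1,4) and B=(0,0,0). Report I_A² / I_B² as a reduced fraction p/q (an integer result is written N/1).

Shared (l₁,l₂,l₃)=(5,1,6): N and (l;000)² cancel in I_A²/I_B².
A: Δ = 0!·10!·2!/13! = 1/858; Racah Σ t=0..0: t=0:+1/161280 = 1/161280; ⇒ 3j(5 1 6; -3 -1 4)² = 15/286, sgn +1
B: Δ = 0!·10!·2!/13! = 1/858; Racah Σ t=0..0: t=0:+1/14400 = 1/14400; ⇒ 3j(5 1 6; 0 0 0)² = 6/143, sgn +1
I_A²/I_B² = (15/286)/(6/143) = 5/4

5/4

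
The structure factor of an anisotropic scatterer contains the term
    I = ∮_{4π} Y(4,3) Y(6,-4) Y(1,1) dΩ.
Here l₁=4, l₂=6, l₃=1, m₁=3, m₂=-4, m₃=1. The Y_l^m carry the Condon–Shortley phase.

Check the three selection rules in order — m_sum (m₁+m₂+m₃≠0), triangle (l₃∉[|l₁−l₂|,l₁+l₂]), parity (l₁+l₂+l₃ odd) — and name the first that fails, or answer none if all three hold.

triangle

m₁+m₂+m₃ = 3 − 4 + 1 = 0  ✓
triangle: |4−6|=2 ≤ l₃=1 ≤ 4+6=10  ✗
parity: l₁+l₂+l₃ = 11 is odd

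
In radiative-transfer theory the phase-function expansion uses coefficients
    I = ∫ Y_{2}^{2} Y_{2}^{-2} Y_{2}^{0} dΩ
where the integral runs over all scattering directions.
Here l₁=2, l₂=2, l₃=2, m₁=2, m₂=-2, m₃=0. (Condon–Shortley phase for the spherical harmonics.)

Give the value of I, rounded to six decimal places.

-0.180224

Rules hold: Σm=0, L=6 even, 0≤2≤4.
N = 5·5·5 = 125
Δ = 2!·2!·2!/7! = 1/630
Racah Σ t=0..2: t=0:+1/8 t=1:−1/1 t=2:+1/8 = -3/4
⇒ 3j(2 2 2; 0 0 0)² = 2/35, sgn -1
Racah Σ t=0..0: t=0:+1/8 = 1/8
⇒ 3j(2 2 2; 2 -2 0)² = 2/35, sgn +1
4πI² = N·(3j₀)²·(3jₘ)² = 20/49
I = -1·√(0.408163/4π) = -0.18022375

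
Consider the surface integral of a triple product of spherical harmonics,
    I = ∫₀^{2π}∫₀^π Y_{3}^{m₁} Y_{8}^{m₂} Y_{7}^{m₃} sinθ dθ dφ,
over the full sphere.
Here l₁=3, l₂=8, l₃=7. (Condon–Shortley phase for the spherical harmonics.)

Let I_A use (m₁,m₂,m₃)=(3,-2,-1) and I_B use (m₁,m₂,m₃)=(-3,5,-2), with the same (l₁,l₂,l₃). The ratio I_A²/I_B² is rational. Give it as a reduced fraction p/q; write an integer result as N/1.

Same 3,8,7: normalisation and zero-m 3j drop out of the ratio.
A: Δ: 4! 2! 12! / 19! → 1/5290740; sum: t=0:+1/24883200 = 1/24883200; 3j²(3 8 7; 3 -2 -1) = Δ·Π!·Σ² = 70/4199  (sign +1)
B: Δ: 4! 2! 12! / 19! → 1/5290740; sum: t=4:+1/104509440 = 1/104509440; 3j²(3 8 7; -3 5 -2) = Δ·Π!·Σ² = 275/13566  (sign -1)
I_A²/I_B² = (70/4199)/(275/13566) = 588/715

588/715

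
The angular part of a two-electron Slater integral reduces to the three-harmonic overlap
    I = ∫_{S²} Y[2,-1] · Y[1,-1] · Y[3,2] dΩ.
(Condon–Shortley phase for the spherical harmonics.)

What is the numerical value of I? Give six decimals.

m-sum 0 ✓  L=6 even ✓  1≤3≤3 ✓
Π(2lᵢ+1) = 5×3×7 = 105
triangle coeff Δ(2,1,3) = 1/105
Σ_t [0,0]: t=0:+1/4 = 1/4
(3j)²=3/35 [(2 1 3; 0 0 0)], sign=-1
Σ_t [0,0]: t=0:+1/12 = 1/12
(3j)²=2/21 [(2 1 3; -1 -1 2)], sign=-1
⇒ 4πI² = 6/7
I = (+1)√(6/7/(4π)) = 0.26116903

0.261169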